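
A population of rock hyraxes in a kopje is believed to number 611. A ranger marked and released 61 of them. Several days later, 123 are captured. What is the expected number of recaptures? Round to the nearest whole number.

expected recaptures ≈ 12

Expected recaptures E[R] = M·C / N.
E[R] = 61 × 123 / 611 = 7503 / 611 ≈ 12.3 → 12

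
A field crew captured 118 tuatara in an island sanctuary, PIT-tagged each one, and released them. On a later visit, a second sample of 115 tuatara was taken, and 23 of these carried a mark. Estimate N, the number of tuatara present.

N = 590

Lincoln-Petersen assumes M/N = R/C, so N = M·C / R.
N = (118 × 115) / 23 = 13570 / 23 = 590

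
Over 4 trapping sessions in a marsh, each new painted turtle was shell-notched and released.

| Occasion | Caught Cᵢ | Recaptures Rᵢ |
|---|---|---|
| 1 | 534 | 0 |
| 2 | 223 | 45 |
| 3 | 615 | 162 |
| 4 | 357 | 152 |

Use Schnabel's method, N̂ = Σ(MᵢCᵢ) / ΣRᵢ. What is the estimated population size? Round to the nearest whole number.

N ≈ 2710

Marked at large before each occasion: Mᵢ = Σⱼ<ᵢ (Cⱼ − Rⱼ) → M1=0, M2=534, M3=712, M4=1165
Σ MᵢCᵢ = 0·534 + 534·223 + 712·615 + 1165·357 = 0 + 119082 + 437880 + 415905 = 972867
Σ Rᵢ = 0 + 45 + 162 + 152 = 359
N̂ = 972867 / 359 ≈ 2709.9 → 2710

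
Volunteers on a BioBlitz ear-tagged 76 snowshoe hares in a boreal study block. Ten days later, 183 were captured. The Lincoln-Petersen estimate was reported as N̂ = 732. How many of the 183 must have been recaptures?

From N = M·C/R: R = M·C / N = 76·183 / 732 = 13908 / 732 = 19.

R = 19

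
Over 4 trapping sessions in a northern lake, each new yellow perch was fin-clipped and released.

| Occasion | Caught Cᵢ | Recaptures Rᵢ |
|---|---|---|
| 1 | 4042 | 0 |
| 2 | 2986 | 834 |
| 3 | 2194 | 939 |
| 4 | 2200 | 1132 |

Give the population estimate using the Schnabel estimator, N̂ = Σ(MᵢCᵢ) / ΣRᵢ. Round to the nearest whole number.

N ≈ 14,474

Marked at large before each occasion: Mᵢ = Σⱼ<ᵢ (Cⱼ − Rⱼ) → M1=0, M2=4042, M3=6194, M4=7449
Σ MᵢCᵢ = 0·4042 + 4042·2986 + 6194·2194 + 7449·2200 = 0 + 12069412 + 13589636 + 16387800 = 42046848
Σ Rᵢ = 0 + 834 + 939 + 1132 = 2905
N̂ = 42046848 / 2905 ≈ 14474.0 → 14474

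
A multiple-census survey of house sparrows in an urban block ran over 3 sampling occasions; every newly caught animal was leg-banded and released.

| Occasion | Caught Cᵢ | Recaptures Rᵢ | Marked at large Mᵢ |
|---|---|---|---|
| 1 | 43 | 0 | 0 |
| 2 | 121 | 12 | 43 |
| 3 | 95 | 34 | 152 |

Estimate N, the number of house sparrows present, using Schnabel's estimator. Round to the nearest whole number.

Σ MᵢCᵢ = 0·43 + 43·121 + 152·95 = 0 + 5203 + 14440 = 19643
Σ Rᵢ = 0 + 12 + 34 = 46
N̂ = 19643 / 46 ≈ 427.0 → 427

N ≈ 427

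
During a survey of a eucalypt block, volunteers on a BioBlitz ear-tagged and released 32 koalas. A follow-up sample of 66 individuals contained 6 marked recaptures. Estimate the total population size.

If marked individuals mix randomly, R/C ≈ M/N, giving N ≈ M·C/R.
N = (32 × 66) / 6 = 2112 / 6 = 352

N = 352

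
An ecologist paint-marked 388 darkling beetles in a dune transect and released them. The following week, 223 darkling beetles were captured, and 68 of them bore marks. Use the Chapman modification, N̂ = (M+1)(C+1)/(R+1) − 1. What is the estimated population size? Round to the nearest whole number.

N ≈ 1262

N̂ = (388+1)(223+1)/(68+1) − 1 = 389·224/69 − 1
= 87136/69 − 1 ≈ 1262.8 − 1 ≈ 1261.8 → 1262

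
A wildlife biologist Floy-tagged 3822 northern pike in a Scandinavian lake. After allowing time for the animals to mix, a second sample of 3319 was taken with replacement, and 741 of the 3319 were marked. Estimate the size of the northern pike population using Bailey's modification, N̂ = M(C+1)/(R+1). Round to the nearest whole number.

N̂ = 3822·(3319+1)/(741+1) = 3822·3320/742 = 12689040/742 ≈ 17101.1 → 17101

N ≈ 17,101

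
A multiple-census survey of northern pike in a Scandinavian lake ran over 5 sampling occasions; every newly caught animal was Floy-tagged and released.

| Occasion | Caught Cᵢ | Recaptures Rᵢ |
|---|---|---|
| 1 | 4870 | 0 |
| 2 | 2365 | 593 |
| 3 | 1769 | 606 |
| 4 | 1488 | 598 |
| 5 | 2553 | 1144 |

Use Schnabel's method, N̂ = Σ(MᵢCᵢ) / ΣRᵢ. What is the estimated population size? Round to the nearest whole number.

Marked at large before each occasion: Mᵢ = Σⱼ<ᵢ (Cⱼ − Rⱼ) → M1=0, M2=4870, M3=6642, M4=7805, M5=8695
Σ MᵢCᵢ = 0·4870 + 4870·2365 + 6642·1769 + 7805·1488 + 8695·2553 = 0 + 11517550 + 11749698 + 11613840 + 22198335 = 57079423
Σ Rᵢ = 0 + 593 + 606 + 598 + 1144 = 2941
N̂ = 57079423 / 2941 ≈ 19408.2 → 19408

N ≈ 19,408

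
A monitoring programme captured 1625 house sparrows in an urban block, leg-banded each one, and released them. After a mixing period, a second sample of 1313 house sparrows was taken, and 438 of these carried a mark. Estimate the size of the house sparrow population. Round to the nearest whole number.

N = (1625 × 1313) / 438 = 2133625 / 438 ≈ 4871.3 → 4871

N ≈ 4871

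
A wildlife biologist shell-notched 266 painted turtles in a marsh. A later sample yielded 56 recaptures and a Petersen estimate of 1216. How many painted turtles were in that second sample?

C = 256

From N = M·C/R: C = N·R / M = 1216·56 / 266 = 68096 / 266 = 256.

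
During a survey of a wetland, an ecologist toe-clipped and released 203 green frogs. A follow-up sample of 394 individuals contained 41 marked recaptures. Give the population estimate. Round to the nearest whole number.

N ≈ 1951

N = (203 × 394) / 41 = 79982 / 41 ≈ 1950.8 → 1951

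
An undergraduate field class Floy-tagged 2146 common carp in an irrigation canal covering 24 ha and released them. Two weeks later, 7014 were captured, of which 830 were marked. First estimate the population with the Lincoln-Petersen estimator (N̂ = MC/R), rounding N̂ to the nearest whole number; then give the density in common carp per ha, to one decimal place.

density ≈ 755.6 common carp per ha

N̂ = 2146·7014/830 = 15052044/830 ≈ 18135.0 → 18135
Density = N̂ / area = 18135 / 24 ≈ 755.62 → 755.6 per ha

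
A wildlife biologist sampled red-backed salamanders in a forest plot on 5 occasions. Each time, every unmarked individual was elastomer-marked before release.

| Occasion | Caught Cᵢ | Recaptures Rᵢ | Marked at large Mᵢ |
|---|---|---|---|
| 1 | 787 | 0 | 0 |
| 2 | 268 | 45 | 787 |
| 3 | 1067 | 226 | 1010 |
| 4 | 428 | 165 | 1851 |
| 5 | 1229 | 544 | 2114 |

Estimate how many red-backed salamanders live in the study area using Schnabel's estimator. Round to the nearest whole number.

Σ MᵢCᵢ = 0·787 + 787·268 + 1010·1067 + 1851·428 + 2114·1229 = 0 + 210916 + 1077670 + 792228 + 2598106 = 4678920
Σ Rᵢ = 0 + 45 + 226 + 165 + 544 = 980
N̂ = 4678920 / 980 ≈ 4774.4 → 4774

N ≈ 4774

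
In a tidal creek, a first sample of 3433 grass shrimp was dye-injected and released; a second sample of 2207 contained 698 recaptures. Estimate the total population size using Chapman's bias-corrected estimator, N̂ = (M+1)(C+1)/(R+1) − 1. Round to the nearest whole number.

N̂ = (3433+1)(2207+1)/(698+1) − 1 = 3434·2208/699 − 1
= 7582272/699 − 1 ≈ 10847.3 − 1 ≈ 10846.3 → 10846

N ≈ 10,846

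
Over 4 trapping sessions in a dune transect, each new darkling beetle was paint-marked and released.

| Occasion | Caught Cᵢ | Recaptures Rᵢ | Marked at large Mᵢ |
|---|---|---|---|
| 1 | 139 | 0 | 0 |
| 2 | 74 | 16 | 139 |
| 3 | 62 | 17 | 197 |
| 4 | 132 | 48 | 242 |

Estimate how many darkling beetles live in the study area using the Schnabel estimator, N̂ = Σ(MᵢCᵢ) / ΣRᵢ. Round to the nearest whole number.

Σ MᵢCᵢ = 0·139 + 139·74 + 197·62 + 242·132 = 0 + 10286 + 12214 + 31944 = 54444
Σ Rᵢ = 0 + 16 + 17 + 48 = 81
N̂ = 54444 / 81 ≈ 672.1 → 672

N ≈ 672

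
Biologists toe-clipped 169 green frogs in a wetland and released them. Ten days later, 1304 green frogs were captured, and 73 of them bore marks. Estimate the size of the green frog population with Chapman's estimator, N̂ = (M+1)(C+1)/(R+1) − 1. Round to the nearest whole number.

N ≈ 2997

N̂ = (169+1)(1304+1)/(73+1) − 1 = 170·1305/74 − 1
= 221850/74 − 1 ≈ 2998.0 − 1 ≈ 2997.0 → 2997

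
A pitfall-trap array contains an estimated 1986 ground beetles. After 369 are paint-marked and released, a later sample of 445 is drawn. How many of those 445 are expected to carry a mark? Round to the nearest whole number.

expected recaptures ≈ 83

The marked fraction of the population is 369/1986, so in a sample of 445 expect C·(M/N) marked.
E[R] = 369 × 445 / 1986 = 164205 / 1986 ≈ 82.7 → 83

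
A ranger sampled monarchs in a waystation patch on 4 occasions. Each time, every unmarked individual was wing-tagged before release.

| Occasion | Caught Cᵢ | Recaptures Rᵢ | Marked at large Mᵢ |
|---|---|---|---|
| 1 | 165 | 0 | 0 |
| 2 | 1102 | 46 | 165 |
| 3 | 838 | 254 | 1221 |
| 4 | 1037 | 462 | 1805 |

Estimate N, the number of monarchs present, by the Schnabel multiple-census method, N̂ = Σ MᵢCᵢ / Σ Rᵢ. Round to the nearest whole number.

N ≈ 4038

Σ MᵢCᵢ = 0·165 + 165·1102 + 1221·838 + 1805·1037 = 0 + 181830 + 1023198 + 1871785 = 3076813
Σ Rᵢ = 0 + 46 + 254 + 462 = 762
N̂ = 3076813 / 762 ≈ 4037.8 → 4038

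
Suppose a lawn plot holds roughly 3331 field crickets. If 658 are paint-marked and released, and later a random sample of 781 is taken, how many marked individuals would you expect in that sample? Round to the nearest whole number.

expected recaptures ≈ 154

Expected recaptures E[R] = M·C / N.
E[R] = 658 × 781 / 3331 = 513898 / 3331 ≈ 154.3 → 154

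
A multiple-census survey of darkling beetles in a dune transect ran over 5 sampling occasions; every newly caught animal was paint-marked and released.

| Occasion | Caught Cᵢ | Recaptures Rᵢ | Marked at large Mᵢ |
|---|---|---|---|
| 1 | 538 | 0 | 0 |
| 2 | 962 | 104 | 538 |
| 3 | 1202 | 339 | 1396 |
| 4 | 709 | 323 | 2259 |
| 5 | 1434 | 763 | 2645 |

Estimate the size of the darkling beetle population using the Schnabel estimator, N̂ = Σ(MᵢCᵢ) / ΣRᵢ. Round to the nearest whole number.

Σ MᵢCᵢ = 0·538 + 538·962 + 1396·1202 + 2259·709 + 2645·1434 = 0 + 517556 + 1677992 + 1601631 + 3792930 = 7590109
Σ Rᵢ = 0 + 104 + 339 + 323 + 763 = 1529
N̂ = 7590109 / 1529 ≈ 4964.1 → 4964

N ≈ 4964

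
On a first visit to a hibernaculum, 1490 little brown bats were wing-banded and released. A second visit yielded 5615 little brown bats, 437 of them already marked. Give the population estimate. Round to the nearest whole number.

N ≈ 19,145

The marked fraction in the recapture sample should equal the marked fraction in the population: 437/5615 = 1490/N.
N = (1490 × 5615) / 437 = 8366350 / 437 ≈ 19145.0 → 19145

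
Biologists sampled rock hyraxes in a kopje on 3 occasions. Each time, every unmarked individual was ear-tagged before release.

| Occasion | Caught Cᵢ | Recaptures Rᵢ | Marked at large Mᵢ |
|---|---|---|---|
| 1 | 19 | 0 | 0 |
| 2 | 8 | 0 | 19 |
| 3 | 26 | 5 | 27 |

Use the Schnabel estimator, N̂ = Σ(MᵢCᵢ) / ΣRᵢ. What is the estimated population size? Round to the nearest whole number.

N ≈ 171

Σ MᵢCᵢ = 0·19 + 19·8 + 27·26 = 0 + 152 + 702 = 854
Σ Rᵢ = 0 + 0 + 5 = 5
N̂ = 854 / 5 ≈ 170.8 → 171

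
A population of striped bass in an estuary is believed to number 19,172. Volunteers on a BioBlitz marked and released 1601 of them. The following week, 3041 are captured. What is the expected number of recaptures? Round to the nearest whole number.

expected recaptures ≈ 254

The marked fraction of the population is 1601/19172, so in a sample of 3041 expect C·(M/N) marked.
E[R] = 1601 × 3041 / 19172 = 4868641 / 19172 ≈ 253.9 → 254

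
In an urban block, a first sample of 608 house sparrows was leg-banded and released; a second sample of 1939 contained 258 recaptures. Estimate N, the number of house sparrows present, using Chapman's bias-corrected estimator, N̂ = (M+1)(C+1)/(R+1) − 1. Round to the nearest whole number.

N̂ = (608+1)(1939+1)/(258+1) − 1 = 609·1940/259 − 1
= 1181460/259 − 1 ≈ 4561.6 − 1 ≈ 4560.6 → 4561

N ≈ 4561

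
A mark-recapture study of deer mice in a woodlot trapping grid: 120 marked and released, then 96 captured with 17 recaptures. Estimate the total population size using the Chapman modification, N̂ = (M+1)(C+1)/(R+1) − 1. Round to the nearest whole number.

N̂ = (120+1)(96+1)/(17+1) − 1 = 121·97/18 − 1
= 11737/18 − 1 ≈ 652.1 − 1 ≈ 651.1 → 651

N ≈ 651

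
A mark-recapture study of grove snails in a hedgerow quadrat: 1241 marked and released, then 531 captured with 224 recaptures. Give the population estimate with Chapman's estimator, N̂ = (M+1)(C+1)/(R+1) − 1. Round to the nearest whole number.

N ≈ 2936

N̂ = (1241+1)(531+1)/(224+1) − 1 = 1242·532/225 − 1
= 660744/225 − 1 ≈ 2936.6 − 1 ≈ 2935.6 → 2936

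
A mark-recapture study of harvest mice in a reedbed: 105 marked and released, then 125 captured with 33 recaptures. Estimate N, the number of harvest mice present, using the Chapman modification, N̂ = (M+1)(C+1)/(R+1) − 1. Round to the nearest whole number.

N ≈ 392

N̂ = (105+1)(125+1)/(33+1) − 1 = 106·126/34 − 1
= 13356/34 − 1 ≈ 392.8 − 1 ≈ 391.8 → 392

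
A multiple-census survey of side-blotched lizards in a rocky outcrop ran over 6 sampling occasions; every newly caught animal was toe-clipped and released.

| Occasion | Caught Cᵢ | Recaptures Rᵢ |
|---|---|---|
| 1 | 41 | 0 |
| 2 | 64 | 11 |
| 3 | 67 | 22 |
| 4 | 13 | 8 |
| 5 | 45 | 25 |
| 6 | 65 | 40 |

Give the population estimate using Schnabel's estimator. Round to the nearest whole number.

Marked at large before each occasion: Mᵢ = Σⱼ<ᵢ (Cⱼ − Rⱼ) → M1=0, M2=41, M3=94, M4=139, M5=144, M6=164
Σ MᵢCᵢ = 0·41 + 41·64 + 94·67 + 139·13 + 144·45 + 164·65 = 0 + 2624 + 6298 + 1807 + 6480 + 10660 = 27869
Σ Rᵢ = 0 + 11 + 22 + 8 + 25 + 40 = 106
N̂ = 27869 / 106 ≈ 262.9 → 263

N ≈ 263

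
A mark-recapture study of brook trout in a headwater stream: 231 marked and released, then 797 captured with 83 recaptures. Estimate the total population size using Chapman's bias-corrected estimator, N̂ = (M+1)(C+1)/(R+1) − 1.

N = 2203

N̂ = (231+1)(797+1)/(83+1) − 1 = 232·798/84 − 1
= 185136/84 − 1 = 2204 − 1 = 2203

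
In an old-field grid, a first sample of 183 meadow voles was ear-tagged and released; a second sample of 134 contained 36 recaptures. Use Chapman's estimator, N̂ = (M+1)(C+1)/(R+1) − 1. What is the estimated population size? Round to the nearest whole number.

N ≈ 670

N̂ = (183+1)(134+1)/(36+1) − 1 = 184·135/37 − 1
= 24840/37 − 1 ≈ 671.4 − 1 ≈ 670.4 → 670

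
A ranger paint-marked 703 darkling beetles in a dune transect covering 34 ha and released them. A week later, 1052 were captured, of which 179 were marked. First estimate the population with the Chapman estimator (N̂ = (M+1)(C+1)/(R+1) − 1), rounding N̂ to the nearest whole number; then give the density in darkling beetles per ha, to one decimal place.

N̂ = 704·1053/180 − 1 = 741312/180 − 1 ≈ 4117.4 → 4117
Density = N̂ / area = 4117 / 34 ≈ 121.09 → 121.1 per ha

density ≈ 121.1 darkling beetles per ha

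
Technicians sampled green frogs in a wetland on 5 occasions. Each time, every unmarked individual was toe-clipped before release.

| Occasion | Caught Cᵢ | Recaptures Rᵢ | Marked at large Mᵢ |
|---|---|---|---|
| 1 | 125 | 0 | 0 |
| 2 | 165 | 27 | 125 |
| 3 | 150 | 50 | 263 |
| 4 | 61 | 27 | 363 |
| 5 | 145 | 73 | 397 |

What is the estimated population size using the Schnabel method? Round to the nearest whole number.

Σ MᵢCᵢ = 0·125 + 125·165 + 263·150 + 363·61 + 397·145 = 0 + 20625 + 39450 + 22143 + 57565 = 139783
Σ Rᵢ = 0 + 27 + 50 + 27 + 73 = 177
N̂ = 139783 / 177 ≈ 789.7 → 790

N ≈ 790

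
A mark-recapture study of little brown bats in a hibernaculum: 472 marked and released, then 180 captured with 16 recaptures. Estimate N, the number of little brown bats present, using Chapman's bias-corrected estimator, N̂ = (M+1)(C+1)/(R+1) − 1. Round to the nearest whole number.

N̂ = (472+1)(180+1)/(16+1) − 1 = 473·181/17 − 1
= 85613/17 − 1 ≈ 5036.1 − 1 ≈ 5035.1 → 5035

N ≈ 5035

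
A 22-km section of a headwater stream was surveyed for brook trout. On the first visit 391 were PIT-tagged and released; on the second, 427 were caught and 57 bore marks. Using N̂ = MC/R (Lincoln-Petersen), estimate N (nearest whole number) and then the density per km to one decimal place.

N̂ = 391·427/57 = 166957/57 ≈ 2929.1 → 2929
Density = N̂ / area = 2929 / 22 ≈ 133.14 → 133.1 per km

density ≈ 133.1 brook trout per km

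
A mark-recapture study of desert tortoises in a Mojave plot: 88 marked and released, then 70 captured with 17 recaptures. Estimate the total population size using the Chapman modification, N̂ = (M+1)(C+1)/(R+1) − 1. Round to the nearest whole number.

N̂ = (88+1)(70+1)/(17+1) − 1 = 89·71/18 − 1
= 6319/18 − 1 ≈ 351.1 − 1 ≈ 350.1 → 350

N ≈ 350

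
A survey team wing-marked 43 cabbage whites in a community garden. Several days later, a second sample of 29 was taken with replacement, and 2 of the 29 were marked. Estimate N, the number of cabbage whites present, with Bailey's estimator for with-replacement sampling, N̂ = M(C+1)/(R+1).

N̂ = 43·(29+1)/(2+1) = 43·30/3 = 1290/3 = 430

N = 430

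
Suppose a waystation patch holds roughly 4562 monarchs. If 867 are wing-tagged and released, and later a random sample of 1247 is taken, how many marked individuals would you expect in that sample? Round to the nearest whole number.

Expected recaptures E[R] = M·C / N.
E[R] = 867 × 1247 / 4562 = 1081149 / 4562 ≈ 237.0 → 237

expected recaptures ≈ 237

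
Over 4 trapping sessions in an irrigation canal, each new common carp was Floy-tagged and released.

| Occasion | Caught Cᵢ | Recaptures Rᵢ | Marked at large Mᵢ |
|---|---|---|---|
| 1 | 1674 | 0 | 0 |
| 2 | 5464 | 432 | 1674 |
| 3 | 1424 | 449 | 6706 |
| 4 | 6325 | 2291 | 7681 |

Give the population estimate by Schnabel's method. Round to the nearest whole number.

Σ MᵢCᵢ = 0·1674 + 1674·5464 + 6706·1424 + 7681·6325 = 0 + 9146736 + 9549344 + 48582325 = 67278405
Σ Rᵢ = 0 + 432 + 449 + 2291 = 3172
N̂ = 67278405 / 3172 ≈ 21210.1 → 21210

N ≈ 21,210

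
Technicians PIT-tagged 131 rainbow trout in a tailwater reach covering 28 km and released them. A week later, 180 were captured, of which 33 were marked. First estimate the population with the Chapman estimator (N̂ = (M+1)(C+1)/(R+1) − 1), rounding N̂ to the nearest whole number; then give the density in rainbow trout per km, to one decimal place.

density ≈ 25.1 rainbow trout per km

N̂ = 132·181/34 − 1 = 23892/34 − 1 ≈ 701.7 → 702
Density = N̂ / area = 702 / 28 ≈ 25.07 → 25.1 per km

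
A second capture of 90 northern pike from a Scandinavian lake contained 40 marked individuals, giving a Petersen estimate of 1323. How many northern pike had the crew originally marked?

M = 588

From N = M·C/R: M = N·R / C = 1323·40 / 90 = 52920 / 90 = 588.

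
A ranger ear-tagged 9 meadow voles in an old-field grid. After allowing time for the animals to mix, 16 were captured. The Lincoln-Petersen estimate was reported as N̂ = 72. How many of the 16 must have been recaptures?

R = 2

From N = M·C/R: R = M·C / N = 9·16 / 72 = 144 / 72 = 2.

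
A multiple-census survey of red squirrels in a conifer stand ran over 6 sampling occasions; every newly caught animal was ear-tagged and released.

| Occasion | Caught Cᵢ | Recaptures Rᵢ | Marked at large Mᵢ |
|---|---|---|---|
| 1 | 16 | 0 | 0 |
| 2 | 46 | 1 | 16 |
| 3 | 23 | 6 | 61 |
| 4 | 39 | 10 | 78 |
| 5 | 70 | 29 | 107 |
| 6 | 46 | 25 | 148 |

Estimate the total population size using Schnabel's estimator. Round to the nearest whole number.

N ≈ 274

Σ MᵢCᵢ = 0·16 + 16·46 + 61·23 + 78·39 + 107·70 + 148·46 = 0 + 736 + 1403 + 3042 + 7490 + 6808 = 19479
Σ Rᵢ = 0 + 1 + 6 + 10 + 29 + 25 = 71
N̂ = 19479 / 71 ≈ 274.4 → 274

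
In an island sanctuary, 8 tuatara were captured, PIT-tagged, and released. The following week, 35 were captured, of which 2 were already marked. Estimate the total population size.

N = 140

The marked fraction in the recapture sample should equal the marked fraction in the population: 2/35 = 8/N.
N = (8 × 35) / 2 = 280 / 2 = 140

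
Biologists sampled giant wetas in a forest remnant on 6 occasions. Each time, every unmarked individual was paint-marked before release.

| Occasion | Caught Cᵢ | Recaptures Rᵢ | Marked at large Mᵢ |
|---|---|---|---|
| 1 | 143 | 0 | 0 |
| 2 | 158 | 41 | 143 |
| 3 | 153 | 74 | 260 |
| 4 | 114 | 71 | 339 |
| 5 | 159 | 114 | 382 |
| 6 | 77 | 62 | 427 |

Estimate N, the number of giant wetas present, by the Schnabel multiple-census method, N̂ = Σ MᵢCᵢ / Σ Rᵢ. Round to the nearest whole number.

Σ MᵢCᵢ = 0·143 + 143·158 + 260·153 + 339·114 + 382·159 + 427·77 = 0 + 22594 + 39780 + 38646 + 60738 + 32879 = 194637
Σ Rᵢ = 0 + 41 + 74 + 71 + 114 + 62 = 362
N̂ = 194637 / 362 ≈ 537.7 → 538

N ≈ 538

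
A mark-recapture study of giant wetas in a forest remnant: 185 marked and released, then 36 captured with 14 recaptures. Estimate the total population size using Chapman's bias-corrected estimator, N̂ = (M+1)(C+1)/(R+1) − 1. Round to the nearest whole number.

N̂ = (185+1)(36+1)/(14+1) − 1 = 186·37/15 − 1
= 6882/15 − 1 ≈ 458.8 − 1 ≈ 457.8 → 458

N ≈ 458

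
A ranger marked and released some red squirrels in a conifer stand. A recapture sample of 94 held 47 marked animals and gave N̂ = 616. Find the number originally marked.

M = 308

From N = M·C/R: M = N·R / C = 616·47 / 94 = 28952 / 94 = 308.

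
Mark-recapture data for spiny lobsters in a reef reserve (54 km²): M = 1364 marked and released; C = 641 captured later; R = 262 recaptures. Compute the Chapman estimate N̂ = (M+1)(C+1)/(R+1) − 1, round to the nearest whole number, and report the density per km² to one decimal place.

N̂ = 1365·642/263 − 1 = 876330/263 − 1 ≈ 3331.1 → 3331
Density = N̂ / area = 3331 / 54 ≈ 61.69 → 61.7 per km²

density ≈ 61.7 spiny lobsters per km²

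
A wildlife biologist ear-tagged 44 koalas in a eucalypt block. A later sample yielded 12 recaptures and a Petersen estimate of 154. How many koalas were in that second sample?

From N = M·C/R: C = N·R / M = 154·12 / 44 = 1848 / 44 = 42.

C = 42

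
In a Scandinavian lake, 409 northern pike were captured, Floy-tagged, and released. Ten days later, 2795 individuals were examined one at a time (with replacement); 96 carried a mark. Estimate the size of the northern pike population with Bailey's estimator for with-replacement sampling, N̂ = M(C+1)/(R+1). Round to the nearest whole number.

N̂ = 409·(2795+1)/(96+1) = 409·2796/97 = 1143564/97 ≈ 11789.3 → 11789

N ≈ 11,789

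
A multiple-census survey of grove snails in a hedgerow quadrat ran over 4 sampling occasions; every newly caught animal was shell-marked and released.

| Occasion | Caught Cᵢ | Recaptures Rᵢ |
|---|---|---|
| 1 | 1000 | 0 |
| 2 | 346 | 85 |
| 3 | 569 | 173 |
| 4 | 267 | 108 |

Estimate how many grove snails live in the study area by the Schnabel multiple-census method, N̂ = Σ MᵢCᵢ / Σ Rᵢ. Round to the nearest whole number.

Marked at large before each occasion: Mᵢ = Σⱼ<ᵢ (Cⱼ − Rⱼ) → M1=0, M2=1000, M3=1261, M4=1657
Σ MᵢCᵢ = 0·1000 + 1000·346 + 1261·569 + 1657·267 = 0 + 346000 + 717509 + 442419 = 1505928
Σ Rᵢ = 0 + 85 + 173 + 108 = 366
N̂ = 1505928 / 366 ≈ 4114.6 → 4115

N ≈ 4115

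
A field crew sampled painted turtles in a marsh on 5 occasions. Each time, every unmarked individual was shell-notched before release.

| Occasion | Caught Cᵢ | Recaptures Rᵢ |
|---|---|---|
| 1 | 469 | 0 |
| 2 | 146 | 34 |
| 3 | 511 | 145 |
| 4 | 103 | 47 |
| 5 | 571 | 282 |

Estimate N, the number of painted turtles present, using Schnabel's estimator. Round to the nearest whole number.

Marked at large before each occasion: Mᵢ = Σⱼ<ᵢ (Cⱼ − Rⱼ) → M1=0, M2=469, M3=581, M4=947, M5=1003
Σ MᵢCᵢ = 0·469 + 469·146 + 581·511 + 947·103 + 1003·571 = 0 + 68474 + 296891 + 97541 + 572713 = 1035619
Σ Rᵢ = 0 + 34 + 145 + 47 + 282 = 508
N̂ = 1035619 / 508 ≈ 2038.6 → 2039

N ≈ 2039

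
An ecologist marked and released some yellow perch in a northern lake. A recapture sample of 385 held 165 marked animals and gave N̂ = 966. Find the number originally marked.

From N = M·C/R: M = N·R / C = 966·165 / 385 = 159390 / 385 = 414.

M = 414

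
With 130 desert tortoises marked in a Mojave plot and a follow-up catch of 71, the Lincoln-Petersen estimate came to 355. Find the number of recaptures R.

R = 26

From N = M·C/R: R = M·C / N = 130·71 / 355 = 9230 / 355 = 26.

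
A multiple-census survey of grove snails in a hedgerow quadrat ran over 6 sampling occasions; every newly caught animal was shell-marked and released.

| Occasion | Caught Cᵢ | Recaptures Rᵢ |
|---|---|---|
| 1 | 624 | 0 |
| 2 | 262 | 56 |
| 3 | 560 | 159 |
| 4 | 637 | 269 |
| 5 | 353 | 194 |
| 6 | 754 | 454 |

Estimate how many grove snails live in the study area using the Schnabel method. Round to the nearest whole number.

N ≈ 2917

Marked at large before each occasion: Mᵢ = Σⱼ<ᵢ (Cⱼ − Rⱼ) → M1=0, M2=624, M3=830, M4=1231, M5=1599, M6=1758
Σ MᵢCᵢ = 0·624 + 624·262 + 830·560 + 1231·637 + 1599·353 + 1758·754 = 0 + 163488 + 464800 + 784147 + 564447 + 1325532 = 3302414
Σ Rᵢ = 0 + 56 + 159 + 269 + 194 + 454 = 1132
N̂ = 3302414 / 1132 ≈ 2917.3 → 2917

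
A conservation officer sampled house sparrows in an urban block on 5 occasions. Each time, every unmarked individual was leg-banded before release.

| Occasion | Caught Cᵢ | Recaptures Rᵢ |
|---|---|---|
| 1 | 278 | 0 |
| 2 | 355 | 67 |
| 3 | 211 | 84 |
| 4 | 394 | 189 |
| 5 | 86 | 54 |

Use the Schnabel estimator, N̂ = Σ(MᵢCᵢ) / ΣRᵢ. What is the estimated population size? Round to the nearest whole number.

N ≈ 1443

Marked at large before each occasion: Mᵢ = Σⱼ<ᵢ (Cⱼ − Rⱼ) → M1=0, M2=278, M3=566, M4=693, M5=898
Σ MᵢCᵢ = 0·278 + 278·355 + 566·211 + 693·394 + 898·86 = 0 + 98690 + 119426 + 273042 + 77228 = 568386
Σ Rᵢ = 0 + 67 + 84 + 189 + 54 = 394
N̂ = 568386 / 394 ≈ 1442.6 → 1443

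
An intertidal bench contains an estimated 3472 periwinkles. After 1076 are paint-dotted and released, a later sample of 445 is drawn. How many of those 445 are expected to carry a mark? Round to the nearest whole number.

Expected recaptures E[R] = M·C / N.
E[R] = 1076 × 445 / 3472 = 478820 / 3472 ≈ 137.9 → 138

expected recaptures ≈ 138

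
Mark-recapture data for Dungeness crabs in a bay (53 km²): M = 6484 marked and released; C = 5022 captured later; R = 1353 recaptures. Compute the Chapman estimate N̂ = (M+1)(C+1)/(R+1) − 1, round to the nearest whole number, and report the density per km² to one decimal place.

density ≈ 453.9 Dungeness crabs per km²

N̂ = 6485·5023/1354 − 1 = 32574155/1354 − 1 ≈ 24056.7 → 24057
Density = N̂ / area = 24057 / 53 ≈ 453.91 → 453.9 per km²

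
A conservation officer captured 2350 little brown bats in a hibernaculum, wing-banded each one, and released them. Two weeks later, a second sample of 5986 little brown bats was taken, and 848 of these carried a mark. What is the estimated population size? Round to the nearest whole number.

N ≈ 16,589

If marked individuals mix randomly, R/C ≈ M/N, giving N ≈ M·C/R.
N = (2350 × 5986) / 848 = 14067100 / 848 ≈ 16588.6 → 16589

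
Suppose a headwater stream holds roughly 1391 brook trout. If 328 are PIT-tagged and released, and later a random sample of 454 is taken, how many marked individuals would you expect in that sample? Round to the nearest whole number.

Expected recaptures E[R] = M·C / N.
E[R] = 328 × 454 / 1391 = 148912 / 1391 ≈ 107.1 → 107

expected recaptures ≈ 107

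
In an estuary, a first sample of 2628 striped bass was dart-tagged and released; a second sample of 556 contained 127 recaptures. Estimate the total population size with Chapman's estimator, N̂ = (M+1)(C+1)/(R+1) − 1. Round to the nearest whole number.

N̂ = (2628+1)(556+1)/(127+1) − 1 = 2629·557/128 − 1
= 1464353/128 − 1 ≈ 11440.3 − 1 ≈ 11439.3 → 11439

N ≈ 11,439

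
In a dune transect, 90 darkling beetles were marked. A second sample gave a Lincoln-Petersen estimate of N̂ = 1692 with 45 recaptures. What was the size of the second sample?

C = 846

From N = M·C/R: C = N·R / M = 1692·45 / 90 = 76140 / 90 = 846.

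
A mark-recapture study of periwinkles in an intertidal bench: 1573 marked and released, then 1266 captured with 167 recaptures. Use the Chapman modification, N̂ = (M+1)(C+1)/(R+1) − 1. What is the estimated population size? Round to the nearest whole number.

N̂ = (1573+1)(1266+1)/(167+1) − 1 = 1574·1267/168 − 1
= 1994258/168 − 1 ≈ 11870.6 − 1 ≈ 11869.6 → 11870

N ≈ 11,870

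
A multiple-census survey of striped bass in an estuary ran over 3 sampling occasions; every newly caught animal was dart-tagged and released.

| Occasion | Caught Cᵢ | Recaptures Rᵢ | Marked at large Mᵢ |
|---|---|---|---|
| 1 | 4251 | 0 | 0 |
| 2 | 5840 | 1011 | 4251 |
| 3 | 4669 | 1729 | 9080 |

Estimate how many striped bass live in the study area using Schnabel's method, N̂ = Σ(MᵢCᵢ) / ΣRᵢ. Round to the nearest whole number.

Σ MᵢCᵢ = 0·4251 + 4251·5840 + 9080·4669 = 0 + 24825840 + 42394520 = 67220360
Σ Rᵢ = 0 + 1011 + 1729 = 2740
N̂ = 67220360 / 2740 ≈ 24533.0 → 24533

N ≈ 24,533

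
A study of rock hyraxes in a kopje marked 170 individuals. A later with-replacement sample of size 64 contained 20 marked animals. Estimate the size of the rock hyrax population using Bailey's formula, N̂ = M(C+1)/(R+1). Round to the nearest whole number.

N ≈ 526

N̂ = 170·(64+1)/(20+1) = 170·65/21 = 11050/21 ≈ 526.2 → 526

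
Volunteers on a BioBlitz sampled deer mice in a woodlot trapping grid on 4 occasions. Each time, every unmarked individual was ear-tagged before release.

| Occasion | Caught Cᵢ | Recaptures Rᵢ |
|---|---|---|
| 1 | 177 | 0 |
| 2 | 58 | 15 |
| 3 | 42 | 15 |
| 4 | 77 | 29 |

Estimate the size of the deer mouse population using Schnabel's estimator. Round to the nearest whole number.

N ≈ 653

Marked at large before each occasion: Mᵢ = Σⱼ<ᵢ (Cⱼ − Rⱼ) → M1=0, M2=177, M3=220, M4=247
Σ MᵢCᵢ = 0·177 + 177·58 + 220·42 + 247·77 = 0 + 10266 + 9240 + 19019 = 38525
Σ Rᵢ = 0 + 15 + 15 + 29 = 59
N̂ = 38525 / 59 ≈ 653.0 → 653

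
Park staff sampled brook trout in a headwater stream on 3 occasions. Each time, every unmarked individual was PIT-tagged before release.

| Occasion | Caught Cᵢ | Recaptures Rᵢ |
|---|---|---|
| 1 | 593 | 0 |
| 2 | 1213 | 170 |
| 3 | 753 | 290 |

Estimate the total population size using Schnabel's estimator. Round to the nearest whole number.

N ≈ 4242

Marked at large before each occasion: Mᵢ = Σⱼ<ᵢ (Cⱼ − Rⱼ) → M1=0, M2=593, M3=1636
Σ MᵢCᵢ = 0·593 + 593·1213 + 1636·753 = 0 + 719309 + 1231908 = 1951217
Σ Rᵢ = 0 + 170 + 290 = 460
N̂ = 1951217 / 460 ≈ 4241.8 → 4242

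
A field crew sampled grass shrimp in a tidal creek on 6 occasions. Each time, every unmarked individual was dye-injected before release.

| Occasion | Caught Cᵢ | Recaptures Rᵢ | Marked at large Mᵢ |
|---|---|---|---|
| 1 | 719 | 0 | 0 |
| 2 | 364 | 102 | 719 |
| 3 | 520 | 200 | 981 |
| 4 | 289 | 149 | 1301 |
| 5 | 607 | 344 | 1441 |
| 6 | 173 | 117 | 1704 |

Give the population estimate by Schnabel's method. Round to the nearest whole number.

Σ MᵢCᵢ = 0·719 + 719·364 + 981·520 + 1301·289 + 1441·607 + 1704·173 = 0 + 261716 + 510120 + 375989 + 874687 + 294792 = 2317304
Σ Rᵢ = 0 + 102 + 200 + 149 + 344 + 117 = 912
N̂ = 2317304 / 912 ≈ 2540.9 → 2541

N ≈ 2541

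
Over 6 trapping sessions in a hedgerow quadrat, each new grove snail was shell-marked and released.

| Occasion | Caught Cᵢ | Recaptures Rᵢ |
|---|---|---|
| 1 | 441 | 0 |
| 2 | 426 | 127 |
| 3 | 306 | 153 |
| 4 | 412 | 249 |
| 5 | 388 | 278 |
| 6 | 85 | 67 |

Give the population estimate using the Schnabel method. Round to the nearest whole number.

Marked at large before each occasion: Mᵢ = Σⱼ<ᵢ (Cⱼ − Rⱼ) → M1=0, M2=441, M3=740, M4=893, M5=1056, M6=1166
Σ MᵢCᵢ = 0·441 + 441·426 + 740·306 + 893·412 + 1056·388 + 1166·85 = 0 + 187866 + 226440 + 367916 + 409728 + 99110 = 1291060
Σ Rᵢ = 0 + 127 + 153 + 249 + 278 + 67 = 874
N̂ = 1291060 / 874 ≈ 1477.2 → 1477

N ≈ 1477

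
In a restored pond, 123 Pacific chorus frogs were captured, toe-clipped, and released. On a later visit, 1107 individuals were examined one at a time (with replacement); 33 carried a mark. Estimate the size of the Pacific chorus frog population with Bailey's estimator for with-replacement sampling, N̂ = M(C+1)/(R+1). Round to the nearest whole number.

N̂ = 123·(1107+1)/(33+1) = 123·1108/34 = 136284/34 ≈ 4008.4 → 4008

N ≈ 4008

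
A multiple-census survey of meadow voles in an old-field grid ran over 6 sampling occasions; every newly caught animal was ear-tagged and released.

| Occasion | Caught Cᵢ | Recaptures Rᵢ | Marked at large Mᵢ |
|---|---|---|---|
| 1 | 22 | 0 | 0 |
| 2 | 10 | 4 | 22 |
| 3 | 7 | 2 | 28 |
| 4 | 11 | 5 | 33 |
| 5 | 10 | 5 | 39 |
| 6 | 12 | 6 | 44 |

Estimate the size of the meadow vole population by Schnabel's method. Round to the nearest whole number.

Σ MᵢCᵢ = 0·22 + 22·10 + 28·7 + 33·11 + 39·10 + 44·12 = 0 + 220 + 196 + 363 + 390 + 528 = 1697
Σ Rᵢ = 0 + 4 + 2 + 5 + 5 + 6 = 22
N̂ = 1697 / 22 ≈ 77.1 → 77

N ≈ 77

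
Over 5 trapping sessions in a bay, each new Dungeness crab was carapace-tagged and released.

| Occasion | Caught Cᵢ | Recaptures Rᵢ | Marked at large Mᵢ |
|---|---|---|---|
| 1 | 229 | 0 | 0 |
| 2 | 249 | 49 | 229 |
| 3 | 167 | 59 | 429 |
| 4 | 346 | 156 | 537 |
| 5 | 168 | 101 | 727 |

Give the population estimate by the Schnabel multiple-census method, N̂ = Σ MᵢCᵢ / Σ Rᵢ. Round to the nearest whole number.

Σ MᵢCᵢ = 0·229 + 229·249 + 429·167 + 537·346 + 727·168 = 0 + 57021 + 71643 + 185802 + 122136 = 436602
Σ Rᵢ = 0 + 49 + 59 + 156 + 101 = 365
N̂ = 436602 / 365 ≈ 1196.2 → 1196

N ≈ 1196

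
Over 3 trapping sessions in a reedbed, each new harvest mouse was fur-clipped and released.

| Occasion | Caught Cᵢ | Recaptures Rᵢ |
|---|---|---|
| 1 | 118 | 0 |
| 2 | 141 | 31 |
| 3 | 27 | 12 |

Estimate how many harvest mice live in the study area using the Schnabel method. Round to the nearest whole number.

Marked at large before each occasion: Mᵢ = Σⱼ<ᵢ (Cⱼ − Rⱼ) → M1=0, M2=118, M3=228
Σ MᵢCᵢ = 0·118 + 118·141 + 228·27 = 0 + 16638 + 6156 = 22794
Σ Rᵢ = 0 + 31 + 12 = 43
N̂ = 22794 / 43 ≈ 530.1 → 530

N ≈ 530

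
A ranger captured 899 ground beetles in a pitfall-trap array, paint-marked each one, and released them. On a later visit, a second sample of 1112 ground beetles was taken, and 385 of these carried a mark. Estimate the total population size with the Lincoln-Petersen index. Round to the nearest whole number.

The marked fraction in the recapture sample should equal the marked fraction in the population: 385/1112 = 899/N.
N = (899 × 1112) / 385 = 999688 / 385 ≈ 2596.6 → 2597

N ≈ 2597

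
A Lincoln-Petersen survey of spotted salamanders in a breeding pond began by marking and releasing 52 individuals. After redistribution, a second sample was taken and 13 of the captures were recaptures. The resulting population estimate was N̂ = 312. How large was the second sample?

C = 78

From N = M·C/R: C = N·R / M = 312·13 / 52 = 4056 / 52 = 78.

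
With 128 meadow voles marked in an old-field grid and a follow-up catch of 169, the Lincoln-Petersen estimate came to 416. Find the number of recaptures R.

R = 52

From N = M·C/R: R = M·C / N = 128·169 / 416 = 21632 / 416 = 52.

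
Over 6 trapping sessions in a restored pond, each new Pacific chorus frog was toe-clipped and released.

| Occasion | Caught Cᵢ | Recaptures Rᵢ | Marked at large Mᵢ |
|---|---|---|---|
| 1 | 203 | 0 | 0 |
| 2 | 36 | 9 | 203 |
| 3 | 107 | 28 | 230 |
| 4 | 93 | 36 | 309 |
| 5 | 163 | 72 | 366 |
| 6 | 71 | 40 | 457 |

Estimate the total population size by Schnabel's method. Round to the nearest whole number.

N ≈ 826

Σ MᵢCᵢ = 0·203 + 203·36 + 230·107 + 309·93 + 366·163 + 457·71 = 0 + 7308 + 24610 + 28737 + 59658 + 32447 = 152760
Σ Rᵢ = 0 + 9 + 28 + 36 + 72 + 40 = 185
N̂ = 152760 / 185 ≈ 825.7 → 826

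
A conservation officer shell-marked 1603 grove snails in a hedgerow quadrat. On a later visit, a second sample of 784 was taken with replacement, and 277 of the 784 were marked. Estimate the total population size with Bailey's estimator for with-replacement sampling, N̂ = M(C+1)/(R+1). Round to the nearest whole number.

N̂ = 1603·(784+1)/(277+1) = 1603·785/278 = 1258355/278 ≈ 4526.46 → 4526

N ≈ 4526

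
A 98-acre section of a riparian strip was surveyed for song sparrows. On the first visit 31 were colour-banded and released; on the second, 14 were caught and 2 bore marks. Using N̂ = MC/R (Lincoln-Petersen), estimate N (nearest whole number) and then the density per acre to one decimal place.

N̂ = 31·14/2 = 434/2 = 217
Density = N̂ / area = 217 / 98 ≈ 2.21 → 2.2 per acre

density ≈ 2.2 song sparrows per acre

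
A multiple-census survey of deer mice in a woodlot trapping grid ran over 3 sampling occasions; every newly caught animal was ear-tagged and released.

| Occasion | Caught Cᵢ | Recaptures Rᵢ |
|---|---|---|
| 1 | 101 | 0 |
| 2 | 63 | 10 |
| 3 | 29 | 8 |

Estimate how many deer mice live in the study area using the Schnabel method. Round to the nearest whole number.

Marked at large before each occasion: Mᵢ = Σⱼ<ᵢ (Cⱼ − Rⱼ) → M1=0, M2=101, M3=154
Σ MᵢCᵢ = 0·101 + 101·63 + 154·29 = 0 + 6363 + 4466 = 10829
Σ Rᵢ = 0 + 10 + 8 = 18
N̂ = 10829 / 18 ≈ 601.6 → 602

N ≈ 602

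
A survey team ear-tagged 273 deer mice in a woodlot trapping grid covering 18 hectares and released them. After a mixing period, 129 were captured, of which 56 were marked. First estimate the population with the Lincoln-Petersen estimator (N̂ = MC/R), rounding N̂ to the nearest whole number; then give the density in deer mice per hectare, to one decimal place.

density ≈ 34.9 deer mice per hectare

N̂ = 273·129/56 = 35217/56 ≈ 628.9 → 629
Density = N̂ / area = 629 / 18 ≈ 34.94 → 34.9 per hectare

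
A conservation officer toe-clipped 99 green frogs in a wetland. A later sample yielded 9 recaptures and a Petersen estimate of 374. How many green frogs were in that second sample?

C = 34

From N = M·C/R: C = N·R / M = 374·9 / 99 = 3366 / 99 = 34.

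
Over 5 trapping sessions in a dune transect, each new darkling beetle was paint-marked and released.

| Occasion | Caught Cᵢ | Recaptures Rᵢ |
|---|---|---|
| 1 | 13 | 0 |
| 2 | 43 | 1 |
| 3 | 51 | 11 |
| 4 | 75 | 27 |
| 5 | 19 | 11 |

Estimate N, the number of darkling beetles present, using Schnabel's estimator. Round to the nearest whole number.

N ≈ 264

Marked at large before each occasion: Mᵢ = Σⱼ<ᵢ (Cⱼ − Rⱼ) → M1=0, M2=13, M3=55, M4=95, M5=143
Σ MᵢCᵢ = 0·13 + 13·43 + 55·51 + 95·75 + 143·19 = 0 + 559 + 2805 + 7125 + 2717 = 13206
Σ Rᵢ = 0 + 1 + 11 + 27 + 11 = 50
N̂ = 13206 / 50 ≈ 264.1 → 264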